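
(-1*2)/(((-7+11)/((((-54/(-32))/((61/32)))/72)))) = -3/488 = -0.01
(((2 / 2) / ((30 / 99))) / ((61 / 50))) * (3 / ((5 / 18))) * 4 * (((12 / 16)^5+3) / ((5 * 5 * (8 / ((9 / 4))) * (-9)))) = -590733 / 1249280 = -0.47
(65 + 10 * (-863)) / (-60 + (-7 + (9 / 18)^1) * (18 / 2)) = 5710 / 79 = 72.28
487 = 487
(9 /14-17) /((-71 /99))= 22671 /994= 22.81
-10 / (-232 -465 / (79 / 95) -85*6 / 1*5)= 790 / 263953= 0.00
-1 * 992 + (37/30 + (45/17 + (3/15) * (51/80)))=-20155039/20400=-987.99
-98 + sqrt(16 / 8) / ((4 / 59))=-98 + 59* sqrt(2) / 4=-77.14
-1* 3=-3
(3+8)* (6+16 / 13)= 1034 / 13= 79.54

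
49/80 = 0.61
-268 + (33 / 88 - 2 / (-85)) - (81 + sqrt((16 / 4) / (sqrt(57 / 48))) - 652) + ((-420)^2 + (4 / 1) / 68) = 120158351 / 680 - 4*19^(3 / 4) / 19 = 176701.54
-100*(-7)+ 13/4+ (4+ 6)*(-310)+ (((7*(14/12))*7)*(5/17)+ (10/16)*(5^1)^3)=-939139/408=-2301.81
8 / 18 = 4 / 9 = 0.44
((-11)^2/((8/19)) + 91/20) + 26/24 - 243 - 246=-23519/120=-195.99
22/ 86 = 11/ 43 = 0.26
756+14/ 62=23443/ 31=756.23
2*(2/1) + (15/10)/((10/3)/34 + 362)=147889/36934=4.00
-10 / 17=-0.59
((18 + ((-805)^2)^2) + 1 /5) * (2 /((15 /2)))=2799576004288 /25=111983040171.52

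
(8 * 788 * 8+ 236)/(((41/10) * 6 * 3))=253340/369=686.56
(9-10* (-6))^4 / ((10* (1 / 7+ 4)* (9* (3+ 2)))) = 17629983 / 1450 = 12158.61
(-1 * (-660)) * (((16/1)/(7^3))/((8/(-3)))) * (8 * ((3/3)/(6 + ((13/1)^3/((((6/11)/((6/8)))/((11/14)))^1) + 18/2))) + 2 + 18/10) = -4029143976/91758331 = -43.91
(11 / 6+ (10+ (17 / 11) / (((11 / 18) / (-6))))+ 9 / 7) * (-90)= 156615 / 847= 184.91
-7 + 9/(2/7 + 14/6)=-196/55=-3.56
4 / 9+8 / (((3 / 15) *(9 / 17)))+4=80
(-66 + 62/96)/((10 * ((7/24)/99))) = -310563/140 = -2218.31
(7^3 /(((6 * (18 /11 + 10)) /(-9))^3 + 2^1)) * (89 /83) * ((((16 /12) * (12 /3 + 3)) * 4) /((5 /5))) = -20478244248 /693271693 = -29.54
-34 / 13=-2.62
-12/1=-12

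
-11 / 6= -1.83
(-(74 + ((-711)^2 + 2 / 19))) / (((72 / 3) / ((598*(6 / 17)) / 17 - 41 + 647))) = -286143066609 / 21964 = -13027821.28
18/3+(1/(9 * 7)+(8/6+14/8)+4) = 3301/252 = 13.10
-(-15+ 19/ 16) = 221/ 16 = 13.81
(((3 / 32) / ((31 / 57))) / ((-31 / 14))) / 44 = -1197 / 676544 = -0.00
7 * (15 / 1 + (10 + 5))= 210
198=198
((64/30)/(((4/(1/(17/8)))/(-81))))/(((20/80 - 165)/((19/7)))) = 131328/392105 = 0.33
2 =2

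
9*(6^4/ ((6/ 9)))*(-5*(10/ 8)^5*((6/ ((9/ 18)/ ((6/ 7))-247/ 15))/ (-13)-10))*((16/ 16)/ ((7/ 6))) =6331877578125/ 2775136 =2281645.86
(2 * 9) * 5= 90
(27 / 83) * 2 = 54 / 83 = 0.65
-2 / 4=-1 / 2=-0.50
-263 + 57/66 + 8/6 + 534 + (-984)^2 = 63922927/66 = 968529.20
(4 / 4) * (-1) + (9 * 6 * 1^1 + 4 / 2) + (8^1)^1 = 63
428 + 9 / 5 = 2149 / 5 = 429.80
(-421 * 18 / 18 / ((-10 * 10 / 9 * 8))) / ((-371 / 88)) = -41679 / 37100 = -1.12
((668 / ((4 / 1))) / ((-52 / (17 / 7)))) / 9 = -2839 / 3276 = -0.87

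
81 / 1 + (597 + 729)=1407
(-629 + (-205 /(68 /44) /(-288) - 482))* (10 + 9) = -103306819 /4896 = -21100.25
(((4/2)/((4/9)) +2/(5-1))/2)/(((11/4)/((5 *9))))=450/11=40.91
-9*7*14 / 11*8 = -7056 / 11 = -641.45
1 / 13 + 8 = 8.08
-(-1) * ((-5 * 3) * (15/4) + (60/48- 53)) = -108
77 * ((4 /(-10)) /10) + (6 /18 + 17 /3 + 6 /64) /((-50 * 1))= -5123 /1600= -3.20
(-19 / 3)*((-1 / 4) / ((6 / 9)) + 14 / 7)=-247 / 24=-10.29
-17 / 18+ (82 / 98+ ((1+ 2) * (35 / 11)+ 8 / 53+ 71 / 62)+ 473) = 3855452141 / 7970193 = 483.73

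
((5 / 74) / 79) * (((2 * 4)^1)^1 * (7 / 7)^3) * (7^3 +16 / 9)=62060 / 26307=2.36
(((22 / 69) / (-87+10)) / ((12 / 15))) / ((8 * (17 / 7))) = -5 / 18768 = -0.00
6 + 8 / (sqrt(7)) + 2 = 8 * sqrt(7) / 7 + 8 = 11.02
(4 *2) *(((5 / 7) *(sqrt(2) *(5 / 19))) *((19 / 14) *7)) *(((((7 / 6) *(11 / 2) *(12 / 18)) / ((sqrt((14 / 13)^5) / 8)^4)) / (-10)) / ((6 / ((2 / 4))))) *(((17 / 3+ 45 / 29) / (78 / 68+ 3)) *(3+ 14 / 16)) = -627345056640192605 *sqrt(2) / 93558344746041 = -9482.85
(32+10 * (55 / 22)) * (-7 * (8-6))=-798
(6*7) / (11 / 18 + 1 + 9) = 756 / 191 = 3.96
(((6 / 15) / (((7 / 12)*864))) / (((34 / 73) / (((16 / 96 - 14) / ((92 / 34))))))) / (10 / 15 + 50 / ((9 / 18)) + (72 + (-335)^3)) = 6059 / 26148215126880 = 0.00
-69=-69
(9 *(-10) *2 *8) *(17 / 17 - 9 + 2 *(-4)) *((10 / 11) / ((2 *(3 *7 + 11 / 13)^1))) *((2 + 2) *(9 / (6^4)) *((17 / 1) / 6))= 88400 / 2343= 37.73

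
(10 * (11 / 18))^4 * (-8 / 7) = -73205000 / 45927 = -1593.94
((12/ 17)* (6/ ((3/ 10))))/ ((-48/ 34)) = -10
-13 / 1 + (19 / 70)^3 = -12.98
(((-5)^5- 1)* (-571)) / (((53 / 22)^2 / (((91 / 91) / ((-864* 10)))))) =-35996411 / 1011240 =-35.60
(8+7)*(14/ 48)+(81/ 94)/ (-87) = 47597/ 10904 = 4.37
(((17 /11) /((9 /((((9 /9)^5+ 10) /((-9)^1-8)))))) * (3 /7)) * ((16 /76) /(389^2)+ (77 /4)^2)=-17046462035 /966033264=-17.65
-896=-896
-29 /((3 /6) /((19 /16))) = -551 /8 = -68.88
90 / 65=18 / 13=1.38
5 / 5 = 1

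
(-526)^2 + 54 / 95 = 26284274 / 95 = 276676.57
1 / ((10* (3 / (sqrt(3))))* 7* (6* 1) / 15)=sqrt(3) / 84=0.02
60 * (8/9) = 160/3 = 53.33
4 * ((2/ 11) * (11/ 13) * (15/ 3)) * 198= 7920/ 13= 609.23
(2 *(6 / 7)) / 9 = 4 / 21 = 0.19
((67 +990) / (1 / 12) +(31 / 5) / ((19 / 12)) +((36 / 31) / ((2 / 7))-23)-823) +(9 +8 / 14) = 244402199 / 20615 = 11855.55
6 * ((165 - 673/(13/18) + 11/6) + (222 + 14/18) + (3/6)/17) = -2156894/663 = -3253.23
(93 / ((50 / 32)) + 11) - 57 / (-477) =280792 / 3975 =70.64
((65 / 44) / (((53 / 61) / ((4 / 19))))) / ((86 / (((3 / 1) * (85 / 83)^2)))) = 85941375 / 6562612958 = 0.01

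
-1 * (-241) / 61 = 241 / 61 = 3.95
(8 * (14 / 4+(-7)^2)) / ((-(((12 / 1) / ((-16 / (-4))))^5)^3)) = -140 / 4782969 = -0.00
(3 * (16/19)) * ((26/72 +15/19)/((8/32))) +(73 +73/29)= 2736938/31407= 87.14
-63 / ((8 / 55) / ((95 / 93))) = -109725 / 248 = -442.44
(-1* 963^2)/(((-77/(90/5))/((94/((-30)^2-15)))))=523036116/22715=23026.02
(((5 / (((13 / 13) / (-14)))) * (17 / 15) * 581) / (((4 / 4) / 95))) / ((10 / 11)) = -14450051 / 3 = -4816683.67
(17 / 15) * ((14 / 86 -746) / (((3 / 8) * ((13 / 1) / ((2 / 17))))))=-39472 / 1935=-20.40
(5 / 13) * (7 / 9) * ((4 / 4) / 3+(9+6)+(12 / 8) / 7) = 3265 / 702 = 4.65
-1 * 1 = -1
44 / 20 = 11 / 5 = 2.20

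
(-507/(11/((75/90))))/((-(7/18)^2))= 136890/539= 253.97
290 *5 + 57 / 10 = 14557 / 10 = 1455.70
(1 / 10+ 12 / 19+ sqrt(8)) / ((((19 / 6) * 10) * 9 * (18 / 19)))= 139 / 51300+ sqrt(2) / 135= 0.01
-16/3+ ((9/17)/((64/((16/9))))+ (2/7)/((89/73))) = -646171/127092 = -5.08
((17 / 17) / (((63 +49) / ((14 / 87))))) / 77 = 1 / 53592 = 0.00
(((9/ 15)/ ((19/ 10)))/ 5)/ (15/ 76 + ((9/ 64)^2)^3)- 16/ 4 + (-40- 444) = -209465177626248/ 429513558565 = -487.68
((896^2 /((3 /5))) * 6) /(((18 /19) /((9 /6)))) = 38133760 /3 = 12711253.33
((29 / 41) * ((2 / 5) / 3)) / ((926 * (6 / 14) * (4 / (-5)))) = -203 / 683388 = -0.00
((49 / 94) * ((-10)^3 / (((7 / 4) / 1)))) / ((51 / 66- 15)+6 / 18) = 132000 / 6157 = 21.44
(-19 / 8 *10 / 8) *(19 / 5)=-361 / 32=-11.28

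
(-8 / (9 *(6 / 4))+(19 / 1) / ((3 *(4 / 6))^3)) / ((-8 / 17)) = -6545 / 1728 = -3.79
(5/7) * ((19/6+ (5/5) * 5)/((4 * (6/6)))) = 35/24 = 1.46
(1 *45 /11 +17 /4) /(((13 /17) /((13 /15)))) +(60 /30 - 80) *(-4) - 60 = 172559 /660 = 261.45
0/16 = 0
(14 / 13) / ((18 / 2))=14 / 117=0.12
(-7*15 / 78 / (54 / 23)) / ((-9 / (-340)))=-68425 / 3159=-21.66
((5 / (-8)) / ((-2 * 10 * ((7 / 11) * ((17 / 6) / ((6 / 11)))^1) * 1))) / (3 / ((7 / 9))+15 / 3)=0.00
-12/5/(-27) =4/45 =0.09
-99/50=-1.98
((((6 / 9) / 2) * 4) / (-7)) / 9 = -4 / 189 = -0.02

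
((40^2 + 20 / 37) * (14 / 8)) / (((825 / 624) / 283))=1220074128 / 2035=599545.03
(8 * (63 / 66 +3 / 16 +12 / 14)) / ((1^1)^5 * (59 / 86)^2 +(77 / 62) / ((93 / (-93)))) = -94117798 / 4538765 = -20.74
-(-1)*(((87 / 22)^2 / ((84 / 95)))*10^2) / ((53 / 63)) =53929125 / 25652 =2102.34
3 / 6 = 1 / 2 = 0.50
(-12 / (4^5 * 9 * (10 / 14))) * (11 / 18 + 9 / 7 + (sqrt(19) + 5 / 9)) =-0.01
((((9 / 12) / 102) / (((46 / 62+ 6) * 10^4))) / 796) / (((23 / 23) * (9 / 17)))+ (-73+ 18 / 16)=-8609336999969 / 119782080000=-71.87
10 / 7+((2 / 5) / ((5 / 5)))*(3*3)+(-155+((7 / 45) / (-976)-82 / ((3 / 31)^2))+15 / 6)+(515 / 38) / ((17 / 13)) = -58872752317 / 6620208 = -8892.89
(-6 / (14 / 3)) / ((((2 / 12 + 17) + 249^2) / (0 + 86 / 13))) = -4644 / 33861919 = -0.00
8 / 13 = 0.62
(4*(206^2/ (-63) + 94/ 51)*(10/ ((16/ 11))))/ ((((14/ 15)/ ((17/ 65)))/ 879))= -5796871685/ 1274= -4550134.76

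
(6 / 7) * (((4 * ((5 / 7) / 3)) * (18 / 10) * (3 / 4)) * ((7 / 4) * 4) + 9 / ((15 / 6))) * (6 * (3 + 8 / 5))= 7452 / 25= 298.08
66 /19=3.47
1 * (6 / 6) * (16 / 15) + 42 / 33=386 / 165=2.34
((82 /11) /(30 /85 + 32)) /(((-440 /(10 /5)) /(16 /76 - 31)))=81549 /2528900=0.03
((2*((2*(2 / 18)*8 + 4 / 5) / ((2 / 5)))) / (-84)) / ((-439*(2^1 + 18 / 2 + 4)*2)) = 29 / 2489130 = 0.00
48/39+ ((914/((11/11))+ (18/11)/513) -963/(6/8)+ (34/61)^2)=-11175203896/30329871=-368.46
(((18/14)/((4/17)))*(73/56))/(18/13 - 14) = -145197/257152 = -0.56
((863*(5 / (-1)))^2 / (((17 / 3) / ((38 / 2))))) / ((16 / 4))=1061295825 / 68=15607291.54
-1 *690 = -690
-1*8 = -8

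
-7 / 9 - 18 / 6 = -34 / 9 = -3.78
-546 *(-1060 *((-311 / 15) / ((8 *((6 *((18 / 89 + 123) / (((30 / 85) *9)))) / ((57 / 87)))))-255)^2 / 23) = 4888012571939994143952669 / 2987145853847000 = 1636348812.91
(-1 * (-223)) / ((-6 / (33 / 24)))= -51.10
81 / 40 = 2.02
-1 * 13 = -13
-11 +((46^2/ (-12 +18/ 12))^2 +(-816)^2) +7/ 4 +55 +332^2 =1440725119/ 1764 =816737.60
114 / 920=57 / 460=0.12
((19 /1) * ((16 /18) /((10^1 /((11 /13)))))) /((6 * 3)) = 418 /5265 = 0.08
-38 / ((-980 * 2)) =19 / 980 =0.02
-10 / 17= -0.59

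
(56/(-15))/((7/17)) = -136/15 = -9.07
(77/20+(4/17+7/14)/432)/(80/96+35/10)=282869/318240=0.89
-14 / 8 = -7 / 4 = -1.75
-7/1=-7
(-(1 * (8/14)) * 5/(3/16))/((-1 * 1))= 320/21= 15.24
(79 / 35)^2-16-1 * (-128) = 143441 / 1225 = 117.09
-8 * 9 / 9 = -8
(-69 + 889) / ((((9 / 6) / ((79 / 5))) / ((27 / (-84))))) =-2776.29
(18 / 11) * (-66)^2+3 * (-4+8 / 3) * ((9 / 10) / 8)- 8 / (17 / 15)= 2420967 / 340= 7120.49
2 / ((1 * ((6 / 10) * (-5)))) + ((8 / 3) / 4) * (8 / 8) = 0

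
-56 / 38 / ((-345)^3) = 28 / 780208875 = 0.00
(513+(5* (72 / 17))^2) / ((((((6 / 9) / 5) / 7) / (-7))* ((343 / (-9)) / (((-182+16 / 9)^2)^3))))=317672247067288353.60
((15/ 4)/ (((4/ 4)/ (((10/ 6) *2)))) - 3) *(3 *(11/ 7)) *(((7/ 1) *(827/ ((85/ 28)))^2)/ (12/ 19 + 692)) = 57033523239/ 1697875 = 33591.12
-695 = -695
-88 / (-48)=11 / 6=1.83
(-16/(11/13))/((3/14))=-88.24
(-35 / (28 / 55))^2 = 4726.56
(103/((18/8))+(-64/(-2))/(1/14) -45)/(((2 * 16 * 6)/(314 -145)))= 682591/1728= 395.02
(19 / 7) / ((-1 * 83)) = -19 / 581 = -0.03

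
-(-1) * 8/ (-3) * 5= -40/ 3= -13.33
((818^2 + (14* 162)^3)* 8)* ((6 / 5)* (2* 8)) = 8960149982208 / 5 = 1792029996441.60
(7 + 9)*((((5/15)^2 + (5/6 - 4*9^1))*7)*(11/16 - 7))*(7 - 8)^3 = -446117/18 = -24784.28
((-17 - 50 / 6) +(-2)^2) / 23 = -64 / 69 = -0.93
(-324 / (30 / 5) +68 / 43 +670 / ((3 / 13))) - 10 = 366478 / 129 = 2840.91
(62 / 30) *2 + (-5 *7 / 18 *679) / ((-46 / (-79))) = -9370063 / 4140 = -2263.30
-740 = -740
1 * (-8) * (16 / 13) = -128 / 13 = -9.85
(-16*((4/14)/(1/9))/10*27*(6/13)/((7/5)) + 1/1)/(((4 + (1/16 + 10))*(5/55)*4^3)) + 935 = 535785899/573300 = 934.56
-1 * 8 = -8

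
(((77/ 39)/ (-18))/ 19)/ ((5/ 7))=-539/ 66690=-0.01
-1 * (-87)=87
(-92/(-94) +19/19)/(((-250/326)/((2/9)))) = -10106/17625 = -0.57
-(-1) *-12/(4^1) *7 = -21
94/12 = 47/6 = 7.83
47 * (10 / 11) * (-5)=-2350 / 11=-213.64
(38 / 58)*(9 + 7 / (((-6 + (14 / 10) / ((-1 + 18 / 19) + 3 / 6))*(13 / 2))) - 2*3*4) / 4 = -2.52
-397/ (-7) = 397/ 7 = 56.71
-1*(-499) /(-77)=-499 /77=-6.48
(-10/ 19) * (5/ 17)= -50/ 323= -0.15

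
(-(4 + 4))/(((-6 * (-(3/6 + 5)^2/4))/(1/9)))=-64/3267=-0.02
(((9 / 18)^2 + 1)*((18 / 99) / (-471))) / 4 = -5 / 41448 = -0.00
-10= -10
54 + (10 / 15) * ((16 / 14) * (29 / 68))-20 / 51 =6418 / 119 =53.93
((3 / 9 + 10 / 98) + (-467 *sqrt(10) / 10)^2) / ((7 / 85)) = 545015291 / 2058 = 264827.64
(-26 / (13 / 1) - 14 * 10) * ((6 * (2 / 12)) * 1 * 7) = -994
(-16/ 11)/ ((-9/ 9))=16/ 11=1.45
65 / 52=5 / 4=1.25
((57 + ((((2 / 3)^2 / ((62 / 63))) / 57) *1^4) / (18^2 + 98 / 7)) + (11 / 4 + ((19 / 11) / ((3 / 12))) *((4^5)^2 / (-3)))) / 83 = -29094.49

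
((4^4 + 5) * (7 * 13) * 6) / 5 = 142506 / 5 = 28501.20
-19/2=-9.50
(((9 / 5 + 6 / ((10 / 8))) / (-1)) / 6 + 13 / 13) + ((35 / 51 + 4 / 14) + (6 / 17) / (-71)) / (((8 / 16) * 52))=-103478 / 1647555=-0.06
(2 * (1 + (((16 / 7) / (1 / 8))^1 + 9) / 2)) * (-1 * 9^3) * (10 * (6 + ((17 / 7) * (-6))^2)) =-46611154.81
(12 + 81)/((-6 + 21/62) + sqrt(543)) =674622/654697 + 119164 * sqrt(543)/654697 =5.27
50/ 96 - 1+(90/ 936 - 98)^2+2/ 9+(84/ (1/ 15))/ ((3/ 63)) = 219297209/ 6084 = 36044.91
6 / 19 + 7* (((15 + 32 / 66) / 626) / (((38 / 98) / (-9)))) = -484503 / 130834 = -3.70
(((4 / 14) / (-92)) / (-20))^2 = 1 / 41473600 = 0.00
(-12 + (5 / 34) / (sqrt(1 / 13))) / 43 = -0.27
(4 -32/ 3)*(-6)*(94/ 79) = 3760/ 79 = 47.59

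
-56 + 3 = -53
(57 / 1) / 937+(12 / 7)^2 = 137721 / 45913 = 3.00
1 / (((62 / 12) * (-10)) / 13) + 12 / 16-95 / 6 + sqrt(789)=-28523 / 1860 + sqrt(789)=12.75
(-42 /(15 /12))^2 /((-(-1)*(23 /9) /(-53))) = -13462848 /575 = -23413.65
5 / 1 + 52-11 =46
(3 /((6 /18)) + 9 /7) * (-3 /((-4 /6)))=324 /7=46.29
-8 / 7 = -1.14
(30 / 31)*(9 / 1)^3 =21870 / 31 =705.48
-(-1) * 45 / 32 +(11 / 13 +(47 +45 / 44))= 230059 / 4576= 50.28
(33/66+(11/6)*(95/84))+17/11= 22835/5544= 4.12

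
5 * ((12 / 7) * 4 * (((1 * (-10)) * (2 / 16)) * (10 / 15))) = -200 / 7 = -28.57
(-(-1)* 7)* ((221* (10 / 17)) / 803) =910 / 803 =1.13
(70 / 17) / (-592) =-35 / 5032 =-0.01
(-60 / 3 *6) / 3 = -40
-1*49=-49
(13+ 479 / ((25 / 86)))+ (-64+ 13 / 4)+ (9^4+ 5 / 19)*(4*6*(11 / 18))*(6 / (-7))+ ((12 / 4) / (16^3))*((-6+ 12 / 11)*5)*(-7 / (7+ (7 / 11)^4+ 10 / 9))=-600583157370316083 / 7425201459200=-80884.43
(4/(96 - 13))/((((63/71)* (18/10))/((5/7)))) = 7100/329427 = 0.02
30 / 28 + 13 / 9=317 / 126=2.52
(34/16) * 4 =17/2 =8.50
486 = 486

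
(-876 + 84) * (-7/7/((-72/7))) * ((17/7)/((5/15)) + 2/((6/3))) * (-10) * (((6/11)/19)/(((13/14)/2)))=97440/247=394.49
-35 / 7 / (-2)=5 / 2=2.50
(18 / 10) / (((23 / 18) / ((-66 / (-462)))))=0.20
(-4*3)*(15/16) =-45/4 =-11.25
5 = 5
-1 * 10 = -10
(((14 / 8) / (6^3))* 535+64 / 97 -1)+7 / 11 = 4268939 / 921888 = 4.63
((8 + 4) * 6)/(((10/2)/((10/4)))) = 36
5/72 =0.07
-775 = -775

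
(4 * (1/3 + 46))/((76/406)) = 56434/57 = 990.07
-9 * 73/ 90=-73/ 10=-7.30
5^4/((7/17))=10625/7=1517.86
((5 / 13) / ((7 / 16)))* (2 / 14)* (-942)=-118.30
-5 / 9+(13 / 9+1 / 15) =43 / 45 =0.96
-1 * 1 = -1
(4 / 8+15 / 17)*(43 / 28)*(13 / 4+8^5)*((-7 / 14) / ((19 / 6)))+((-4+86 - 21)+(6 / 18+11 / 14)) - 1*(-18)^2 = -2441147897 / 217056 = -11246.63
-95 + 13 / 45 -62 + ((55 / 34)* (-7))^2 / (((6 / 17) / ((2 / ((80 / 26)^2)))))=-15660289 / 195840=-79.96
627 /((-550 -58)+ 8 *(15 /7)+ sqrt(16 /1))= -4389 /4108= -1.07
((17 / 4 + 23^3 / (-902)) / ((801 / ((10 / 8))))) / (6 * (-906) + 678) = 83335 / 27501316128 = 0.00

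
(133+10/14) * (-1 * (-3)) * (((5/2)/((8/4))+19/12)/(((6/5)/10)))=66300/7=9471.43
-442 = -442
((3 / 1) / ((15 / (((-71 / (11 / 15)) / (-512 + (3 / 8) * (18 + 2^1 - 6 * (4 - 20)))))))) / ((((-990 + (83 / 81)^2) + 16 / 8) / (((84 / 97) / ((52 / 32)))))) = -1878230592 / 84161323236133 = -0.00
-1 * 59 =-59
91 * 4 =364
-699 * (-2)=1398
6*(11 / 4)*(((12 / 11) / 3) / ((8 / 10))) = 15 / 2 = 7.50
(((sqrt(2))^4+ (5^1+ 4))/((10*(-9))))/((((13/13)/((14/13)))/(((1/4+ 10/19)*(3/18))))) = -0.02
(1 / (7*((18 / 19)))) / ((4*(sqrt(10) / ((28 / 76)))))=0.00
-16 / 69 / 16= -1 / 69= -0.01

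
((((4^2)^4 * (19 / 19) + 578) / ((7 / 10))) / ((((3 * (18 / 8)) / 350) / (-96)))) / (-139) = 470144000 / 139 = 3382330.94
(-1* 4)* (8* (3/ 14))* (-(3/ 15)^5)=48/ 21875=0.00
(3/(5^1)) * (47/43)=141/215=0.66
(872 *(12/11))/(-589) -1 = -16943/6479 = -2.62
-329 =-329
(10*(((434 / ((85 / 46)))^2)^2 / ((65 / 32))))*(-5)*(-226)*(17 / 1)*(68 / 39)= 9190489627453212983296 / 18315375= 501790961279974.50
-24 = -24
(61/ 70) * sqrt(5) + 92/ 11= 61 * sqrt(5)/ 70 + 92/ 11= 10.31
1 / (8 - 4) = 1 / 4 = 0.25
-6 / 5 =-1.20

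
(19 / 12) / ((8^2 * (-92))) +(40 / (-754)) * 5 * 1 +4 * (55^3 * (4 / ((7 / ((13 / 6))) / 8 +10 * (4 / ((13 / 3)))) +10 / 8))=1643206178528193 / 1482810368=1108170.14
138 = 138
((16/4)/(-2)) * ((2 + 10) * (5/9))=-40/3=-13.33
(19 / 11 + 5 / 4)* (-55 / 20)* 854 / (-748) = 55937 / 5984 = 9.35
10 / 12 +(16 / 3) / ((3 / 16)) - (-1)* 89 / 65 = 35857 / 1170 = 30.65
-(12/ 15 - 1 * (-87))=-439/ 5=-87.80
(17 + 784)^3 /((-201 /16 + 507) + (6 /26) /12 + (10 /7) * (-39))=748271015856 /638809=1171353.28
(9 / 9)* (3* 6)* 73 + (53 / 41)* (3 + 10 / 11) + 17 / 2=1197453 / 902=1327.55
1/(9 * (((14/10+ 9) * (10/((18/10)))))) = 1/520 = 0.00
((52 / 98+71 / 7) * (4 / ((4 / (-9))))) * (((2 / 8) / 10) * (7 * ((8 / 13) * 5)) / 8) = -6.47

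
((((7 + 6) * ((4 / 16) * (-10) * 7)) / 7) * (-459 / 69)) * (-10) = -49725 / 23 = -2161.96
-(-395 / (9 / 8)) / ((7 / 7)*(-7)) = -3160 / 63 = -50.16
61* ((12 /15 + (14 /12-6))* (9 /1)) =-22143 /10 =-2214.30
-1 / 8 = -0.12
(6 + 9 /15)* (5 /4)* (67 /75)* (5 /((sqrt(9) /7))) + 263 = 20939 /60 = 348.98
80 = 80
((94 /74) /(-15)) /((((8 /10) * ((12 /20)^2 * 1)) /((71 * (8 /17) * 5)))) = -834250 /16983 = -49.12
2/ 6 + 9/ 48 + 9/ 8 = 79/ 48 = 1.65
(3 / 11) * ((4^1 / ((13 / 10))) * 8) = 960 / 143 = 6.71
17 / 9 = 1.89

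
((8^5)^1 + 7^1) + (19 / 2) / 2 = 131119 / 4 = 32779.75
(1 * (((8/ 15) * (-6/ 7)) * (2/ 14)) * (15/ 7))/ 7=-48/ 2401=-0.02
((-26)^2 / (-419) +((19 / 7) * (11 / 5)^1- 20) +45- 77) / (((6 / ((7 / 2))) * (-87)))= 698669 / 2187180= 0.32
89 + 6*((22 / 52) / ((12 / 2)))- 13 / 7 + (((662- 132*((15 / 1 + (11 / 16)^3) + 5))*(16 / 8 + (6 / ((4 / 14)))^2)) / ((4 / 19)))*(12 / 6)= -1585030572577 / 186368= -8504842.96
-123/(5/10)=-246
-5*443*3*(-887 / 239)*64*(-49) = -18483944640 / 239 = -77338680.50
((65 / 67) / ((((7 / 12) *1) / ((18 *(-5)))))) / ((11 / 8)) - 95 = -1051705 / 5159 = -203.86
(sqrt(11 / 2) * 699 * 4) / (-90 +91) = 1398 * sqrt(22) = 6557.20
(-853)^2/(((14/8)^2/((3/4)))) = 8731308/49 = 178189.96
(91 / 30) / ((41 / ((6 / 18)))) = 91 / 3690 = 0.02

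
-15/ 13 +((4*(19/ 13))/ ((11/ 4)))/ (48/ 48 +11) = -419/ 429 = -0.98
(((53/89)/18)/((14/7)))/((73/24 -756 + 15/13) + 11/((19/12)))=-26182/1178941971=-0.00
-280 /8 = -35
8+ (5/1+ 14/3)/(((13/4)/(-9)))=-244/13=-18.77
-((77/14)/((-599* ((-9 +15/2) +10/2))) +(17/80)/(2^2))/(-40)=67761/53670400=0.00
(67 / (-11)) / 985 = -67 / 10835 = -0.01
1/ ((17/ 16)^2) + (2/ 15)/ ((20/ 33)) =15979/ 14450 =1.11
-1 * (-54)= 54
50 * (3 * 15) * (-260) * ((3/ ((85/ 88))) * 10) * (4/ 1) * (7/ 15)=-576576000/ 17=-33916235.29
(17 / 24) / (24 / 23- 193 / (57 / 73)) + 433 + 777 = 3123525291 / 2581432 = 1210.00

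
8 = 8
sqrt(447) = 21.14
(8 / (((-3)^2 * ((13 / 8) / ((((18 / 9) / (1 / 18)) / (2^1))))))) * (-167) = -21376 / 13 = -1644.31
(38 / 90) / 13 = 19 / 585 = 0.03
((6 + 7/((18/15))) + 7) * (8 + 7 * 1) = 565/2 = 282.50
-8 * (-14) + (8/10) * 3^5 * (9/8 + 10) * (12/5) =132562/25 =5302.48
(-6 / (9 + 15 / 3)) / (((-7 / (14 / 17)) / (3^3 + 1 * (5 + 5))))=222 / 119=1.87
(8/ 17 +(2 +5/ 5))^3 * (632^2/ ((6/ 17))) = 41016650848/ 867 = 47308709.17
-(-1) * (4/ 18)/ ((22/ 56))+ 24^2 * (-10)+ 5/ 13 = -7411897/ 1287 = -5759.05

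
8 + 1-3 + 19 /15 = 7.27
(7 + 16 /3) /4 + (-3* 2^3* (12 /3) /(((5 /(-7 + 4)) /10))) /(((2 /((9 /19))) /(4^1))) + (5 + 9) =128311 /228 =562.77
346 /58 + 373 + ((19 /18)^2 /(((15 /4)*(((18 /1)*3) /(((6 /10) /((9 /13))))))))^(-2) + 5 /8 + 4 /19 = 226644524818873 /5109625768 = 44356.38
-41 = -41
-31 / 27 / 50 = -31 / 1350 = -0.02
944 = 944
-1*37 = -37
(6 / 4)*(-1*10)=-15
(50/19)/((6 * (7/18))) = 150/133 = 1.13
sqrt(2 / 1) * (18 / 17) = 18 * sqrt(2) / 17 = 1.50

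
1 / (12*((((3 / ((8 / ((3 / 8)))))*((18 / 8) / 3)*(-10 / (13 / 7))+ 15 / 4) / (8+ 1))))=416 / 1765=0.24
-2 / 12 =-1 / 6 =-0.17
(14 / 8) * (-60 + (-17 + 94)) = 119 / 4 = 29.75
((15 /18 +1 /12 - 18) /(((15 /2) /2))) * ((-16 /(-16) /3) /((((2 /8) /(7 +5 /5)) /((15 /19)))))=-6560 /171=-38.36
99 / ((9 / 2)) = 22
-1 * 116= -116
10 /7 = 1.43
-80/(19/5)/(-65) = 80/247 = 0.32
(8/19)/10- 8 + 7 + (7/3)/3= -154/855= -0.18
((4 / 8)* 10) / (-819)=-5 / 819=-0.01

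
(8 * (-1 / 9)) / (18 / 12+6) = -16 / 135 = -0.12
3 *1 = 3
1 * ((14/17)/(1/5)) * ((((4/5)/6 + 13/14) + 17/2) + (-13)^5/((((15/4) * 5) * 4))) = -1729354/85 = -20345.34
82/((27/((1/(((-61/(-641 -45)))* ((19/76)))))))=136.62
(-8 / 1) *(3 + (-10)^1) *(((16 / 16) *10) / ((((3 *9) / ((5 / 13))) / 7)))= 19600 / 351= 55.84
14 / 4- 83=-159 / 2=-79.50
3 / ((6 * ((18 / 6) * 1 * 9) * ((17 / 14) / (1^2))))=7 / 459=0.02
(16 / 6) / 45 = 8 / 135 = 0.06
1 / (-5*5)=-1 / 25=-0.04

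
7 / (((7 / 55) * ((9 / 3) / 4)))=220 / 3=73.33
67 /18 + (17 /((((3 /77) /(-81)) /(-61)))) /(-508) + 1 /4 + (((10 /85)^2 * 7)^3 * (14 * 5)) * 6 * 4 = -233870843358077 /55178482734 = -4238.44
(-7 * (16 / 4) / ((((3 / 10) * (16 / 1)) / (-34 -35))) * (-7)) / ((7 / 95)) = -76475 / 2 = -38237.50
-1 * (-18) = 18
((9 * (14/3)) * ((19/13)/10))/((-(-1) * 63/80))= 304/39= 7.79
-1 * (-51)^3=132651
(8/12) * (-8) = -16/3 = -5.33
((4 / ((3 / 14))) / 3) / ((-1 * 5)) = -56 / 45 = -1.24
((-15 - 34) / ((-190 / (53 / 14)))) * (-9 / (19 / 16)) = -13356 / 1805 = -7.40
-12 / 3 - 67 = -71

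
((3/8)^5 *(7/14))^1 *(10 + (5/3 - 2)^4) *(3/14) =7299/917504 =0.01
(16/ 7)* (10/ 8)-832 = -5804/ 7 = -829.14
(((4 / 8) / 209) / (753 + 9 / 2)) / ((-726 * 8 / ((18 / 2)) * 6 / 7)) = -7 / 1226010720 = -0.00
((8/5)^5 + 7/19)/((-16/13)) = -8378071/950000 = -8.82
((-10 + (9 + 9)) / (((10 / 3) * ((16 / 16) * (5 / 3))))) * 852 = 30672 / 25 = 1226.88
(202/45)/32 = 101/720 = 0.14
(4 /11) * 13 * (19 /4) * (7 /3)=1729 /33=52.39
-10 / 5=-2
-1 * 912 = -912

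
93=93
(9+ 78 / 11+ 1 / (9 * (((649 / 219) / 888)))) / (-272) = -32051 / 176528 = -0.18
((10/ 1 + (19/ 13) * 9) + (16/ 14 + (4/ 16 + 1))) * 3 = 27897/ 364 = 76.64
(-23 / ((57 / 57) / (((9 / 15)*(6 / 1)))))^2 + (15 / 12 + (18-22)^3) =679309 / 100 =6793.09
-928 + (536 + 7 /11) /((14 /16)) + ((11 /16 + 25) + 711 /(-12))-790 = -1402341 /1232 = -1138.26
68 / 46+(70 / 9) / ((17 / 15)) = 9784 / 1173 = 8.34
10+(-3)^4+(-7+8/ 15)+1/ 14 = 17767/ 210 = 84.60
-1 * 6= -6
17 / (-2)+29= 41 / 2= 20.50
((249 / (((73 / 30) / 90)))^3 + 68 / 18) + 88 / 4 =2734839495693251944 / 3501153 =781125388034.53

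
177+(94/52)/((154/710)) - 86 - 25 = 74.33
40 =40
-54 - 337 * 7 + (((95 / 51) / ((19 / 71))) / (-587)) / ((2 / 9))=-48159719 / 19958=-2413.05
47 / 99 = 0.47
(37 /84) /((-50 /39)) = -481 /1400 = -0.34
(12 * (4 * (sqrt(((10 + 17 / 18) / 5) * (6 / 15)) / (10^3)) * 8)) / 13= 16 * sqrt(197) / 8125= 0.03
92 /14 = 46 /7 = 6.57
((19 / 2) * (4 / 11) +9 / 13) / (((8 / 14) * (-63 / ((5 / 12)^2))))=-14825 / 741312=-0.02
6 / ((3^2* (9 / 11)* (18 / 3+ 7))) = 22 / 351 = 0.06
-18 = -18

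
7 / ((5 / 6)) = 42 / 5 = 8.40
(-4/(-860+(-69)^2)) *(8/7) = -0.00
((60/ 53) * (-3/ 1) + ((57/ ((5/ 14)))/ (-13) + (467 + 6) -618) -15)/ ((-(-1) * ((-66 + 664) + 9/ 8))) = -4841552/ 16511885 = -0.29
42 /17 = 2.47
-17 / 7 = -2.43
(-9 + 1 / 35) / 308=-157 / 5390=-0.03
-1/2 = -0.50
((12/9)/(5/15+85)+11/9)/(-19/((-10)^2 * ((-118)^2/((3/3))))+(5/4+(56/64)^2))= 62048825/101035341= 0.61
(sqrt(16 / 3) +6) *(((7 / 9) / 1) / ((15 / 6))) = 2.59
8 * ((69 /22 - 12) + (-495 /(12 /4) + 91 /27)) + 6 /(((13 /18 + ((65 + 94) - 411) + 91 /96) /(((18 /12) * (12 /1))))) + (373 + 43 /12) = -987.79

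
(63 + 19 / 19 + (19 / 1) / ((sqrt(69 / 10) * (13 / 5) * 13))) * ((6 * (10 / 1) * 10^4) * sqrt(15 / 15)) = 19000000 * sqrt(690) / 3887 + 38400000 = 38528399.58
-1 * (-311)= 311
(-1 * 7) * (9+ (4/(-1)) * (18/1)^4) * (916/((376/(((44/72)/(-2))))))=-822667615/376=-2187945.78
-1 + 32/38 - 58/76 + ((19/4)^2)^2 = 508.15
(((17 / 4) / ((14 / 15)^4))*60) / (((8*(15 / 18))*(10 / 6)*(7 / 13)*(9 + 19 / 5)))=302079375 / 68841472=4.39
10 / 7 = 1.43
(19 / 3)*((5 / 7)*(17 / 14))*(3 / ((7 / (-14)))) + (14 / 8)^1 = -6117 / 196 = -31.21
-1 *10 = -10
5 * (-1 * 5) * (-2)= 50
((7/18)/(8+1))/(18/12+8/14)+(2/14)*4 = 9739/16443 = 0.59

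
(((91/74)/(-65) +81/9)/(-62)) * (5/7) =-3323/32116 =-0.10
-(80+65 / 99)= -7985 / 99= -80.66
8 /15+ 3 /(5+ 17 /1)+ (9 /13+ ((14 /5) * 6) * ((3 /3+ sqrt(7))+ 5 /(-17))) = 192839 /14586+ 84 * sqrt(7) /5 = 57.67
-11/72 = -0.15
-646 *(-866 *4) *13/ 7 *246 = 7156305312/ 7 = 1022329330.29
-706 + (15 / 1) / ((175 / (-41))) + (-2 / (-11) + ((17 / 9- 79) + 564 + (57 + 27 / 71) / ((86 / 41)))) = -2063765246 / 10578645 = -195.09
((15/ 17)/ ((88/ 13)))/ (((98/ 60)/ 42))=8775/ 2618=3.35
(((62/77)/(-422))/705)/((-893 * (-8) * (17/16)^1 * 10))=-31/869426117175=-0.00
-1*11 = -11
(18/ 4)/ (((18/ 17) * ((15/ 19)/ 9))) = 969/ 20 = 48.45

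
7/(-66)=-7/66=-0.11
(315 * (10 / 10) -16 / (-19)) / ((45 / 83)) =498083 / 855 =582.55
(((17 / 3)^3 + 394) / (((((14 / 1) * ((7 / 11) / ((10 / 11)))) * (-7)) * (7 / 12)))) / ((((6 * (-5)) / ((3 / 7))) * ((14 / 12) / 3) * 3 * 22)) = 31102 / 3882417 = 0.01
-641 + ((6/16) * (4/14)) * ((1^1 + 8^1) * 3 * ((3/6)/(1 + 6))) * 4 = -62737/98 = -640.17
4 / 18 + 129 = 1163 / 9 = 129.22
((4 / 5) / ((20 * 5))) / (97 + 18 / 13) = 13 / 159875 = 0.00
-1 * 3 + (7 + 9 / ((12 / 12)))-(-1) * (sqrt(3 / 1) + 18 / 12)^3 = 39 * sqrt(3) / 4 + 239 / 8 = 46.76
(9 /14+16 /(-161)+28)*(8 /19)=5252 /437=12.02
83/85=0.98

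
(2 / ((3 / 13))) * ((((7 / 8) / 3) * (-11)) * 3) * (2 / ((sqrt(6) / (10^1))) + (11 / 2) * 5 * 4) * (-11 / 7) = 7865 * sqrt(6) / 18 + 86515 / 6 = 15489.46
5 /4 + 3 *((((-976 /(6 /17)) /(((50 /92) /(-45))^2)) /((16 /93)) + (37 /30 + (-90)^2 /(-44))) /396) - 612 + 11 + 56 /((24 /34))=-181939266461 /217800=-835350.17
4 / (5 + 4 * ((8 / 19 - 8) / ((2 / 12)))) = -76 / 3361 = -0.02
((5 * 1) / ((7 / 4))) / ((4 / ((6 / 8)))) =0.54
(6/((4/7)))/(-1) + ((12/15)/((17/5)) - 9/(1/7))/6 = -1069/51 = -20.96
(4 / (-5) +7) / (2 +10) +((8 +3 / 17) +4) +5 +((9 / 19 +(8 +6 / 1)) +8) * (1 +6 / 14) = 965093 / 19380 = 49.80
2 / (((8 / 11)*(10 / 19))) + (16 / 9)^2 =27169 / 3240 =8.39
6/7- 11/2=-65/14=-4.64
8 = 8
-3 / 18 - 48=-289 / 6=-48.17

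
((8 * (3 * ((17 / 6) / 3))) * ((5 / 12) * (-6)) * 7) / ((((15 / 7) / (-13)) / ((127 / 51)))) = 161798 / 27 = 5992.52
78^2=6084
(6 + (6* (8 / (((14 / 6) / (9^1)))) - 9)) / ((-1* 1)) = -1275 / 7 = -182.14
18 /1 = 18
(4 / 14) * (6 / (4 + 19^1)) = 12 / 161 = 0.07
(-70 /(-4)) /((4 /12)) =52.50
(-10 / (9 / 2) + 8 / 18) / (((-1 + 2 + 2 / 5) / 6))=-160 / 21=-7.62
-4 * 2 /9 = -8 /9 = -0.89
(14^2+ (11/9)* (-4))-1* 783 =-591.89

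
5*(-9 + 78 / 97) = -3975 / 97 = -40.98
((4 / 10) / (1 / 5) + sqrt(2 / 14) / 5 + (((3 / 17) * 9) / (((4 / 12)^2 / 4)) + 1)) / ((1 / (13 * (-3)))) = -39897 / 17-39 * sqrt(7) / 35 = -2349.83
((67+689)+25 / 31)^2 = 550418521 / 961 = 572756.01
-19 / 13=-1.46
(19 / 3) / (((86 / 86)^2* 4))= 1.58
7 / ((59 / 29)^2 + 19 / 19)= 5887 / 4322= 1.36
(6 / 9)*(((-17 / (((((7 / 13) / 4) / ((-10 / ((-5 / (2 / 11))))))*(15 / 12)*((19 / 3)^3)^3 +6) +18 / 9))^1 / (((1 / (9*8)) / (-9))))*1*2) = 240534448128 / 124234894654963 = 0.00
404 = 404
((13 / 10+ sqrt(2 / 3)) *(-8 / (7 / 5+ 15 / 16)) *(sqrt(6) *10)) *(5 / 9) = -41600 *sqrt(6) / 1683 - 64000 / 1683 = -98.57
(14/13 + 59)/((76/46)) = 17963/494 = 36.36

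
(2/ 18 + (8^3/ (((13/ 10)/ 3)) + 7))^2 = 19341021184/ 13689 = 1412887.81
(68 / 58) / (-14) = -17 / 203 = -0.08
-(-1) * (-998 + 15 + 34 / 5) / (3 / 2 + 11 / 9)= -87858 / 245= -358.60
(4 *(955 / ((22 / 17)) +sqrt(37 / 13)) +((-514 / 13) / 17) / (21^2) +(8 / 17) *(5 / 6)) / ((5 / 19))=76 *sqrt(481) / 65 +3537323252 / 315315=11244.02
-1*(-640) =640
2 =2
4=4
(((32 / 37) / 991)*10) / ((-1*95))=-64 / 696673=-0.00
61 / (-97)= -0.63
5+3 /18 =31 /6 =5.17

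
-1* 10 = -10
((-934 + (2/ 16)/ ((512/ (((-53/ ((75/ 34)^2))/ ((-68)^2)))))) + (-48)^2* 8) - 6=1612062719947/ 92160000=17492.00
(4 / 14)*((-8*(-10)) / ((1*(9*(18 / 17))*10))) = 136 / 567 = 0.24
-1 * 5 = -5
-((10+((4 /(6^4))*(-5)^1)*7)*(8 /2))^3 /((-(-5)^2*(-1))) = -1316873605 /531441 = -2477.93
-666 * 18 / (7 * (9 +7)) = -2997 / 28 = -107.04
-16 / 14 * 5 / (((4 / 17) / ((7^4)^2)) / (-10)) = 1400023100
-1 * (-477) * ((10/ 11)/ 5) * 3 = 2862/ 11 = 260.18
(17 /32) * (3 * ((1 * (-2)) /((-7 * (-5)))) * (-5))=51 /112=0.46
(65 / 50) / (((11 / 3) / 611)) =23829 / 110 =216.63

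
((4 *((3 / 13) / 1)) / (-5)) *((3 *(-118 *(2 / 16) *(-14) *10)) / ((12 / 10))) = -12390 / 13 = -953.08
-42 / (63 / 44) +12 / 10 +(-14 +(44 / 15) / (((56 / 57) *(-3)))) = -3019 / 70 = -43.13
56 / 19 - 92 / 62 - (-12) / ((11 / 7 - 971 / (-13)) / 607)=99099349 / 1021915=96.97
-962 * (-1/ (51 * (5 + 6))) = 962/ 561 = 1.71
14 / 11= 1.27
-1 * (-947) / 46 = 947 / 46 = 20.59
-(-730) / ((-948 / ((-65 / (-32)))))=-23725 / 15168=-1.56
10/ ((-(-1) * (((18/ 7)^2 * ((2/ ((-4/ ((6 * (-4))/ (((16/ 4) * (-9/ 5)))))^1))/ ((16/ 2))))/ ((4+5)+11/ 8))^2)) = 16540489/ 29160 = 567.23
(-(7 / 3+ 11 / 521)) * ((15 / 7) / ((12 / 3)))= -4600 / 3647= -1.26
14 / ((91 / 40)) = 80 / 13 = 6.15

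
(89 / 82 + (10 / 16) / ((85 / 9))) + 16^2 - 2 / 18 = 12899317 / 50184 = 257.04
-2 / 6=-1 / 3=-0.33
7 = 7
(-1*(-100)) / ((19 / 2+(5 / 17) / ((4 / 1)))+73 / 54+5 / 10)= 183600 / 20977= 8.75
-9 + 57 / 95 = -42 / 5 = -8.40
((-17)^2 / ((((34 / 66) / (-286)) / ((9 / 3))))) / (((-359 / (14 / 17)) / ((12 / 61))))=4756752 / 21899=217.21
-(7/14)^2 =-1/4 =-0.25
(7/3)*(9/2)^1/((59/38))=399/59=6.76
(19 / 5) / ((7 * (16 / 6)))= 57 / 280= 0.20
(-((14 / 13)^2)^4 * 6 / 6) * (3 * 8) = -35418937344 / 815730721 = -43.42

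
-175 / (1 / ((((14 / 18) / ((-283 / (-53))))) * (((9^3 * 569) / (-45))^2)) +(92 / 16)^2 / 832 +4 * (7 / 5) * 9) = -1019946360730752000 / 293976159343179431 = -3.47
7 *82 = 574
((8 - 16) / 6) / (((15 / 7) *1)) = -28 / 45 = -0.62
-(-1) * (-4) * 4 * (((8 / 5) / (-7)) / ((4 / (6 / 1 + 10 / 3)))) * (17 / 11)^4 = 10690688 / 219615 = 48.68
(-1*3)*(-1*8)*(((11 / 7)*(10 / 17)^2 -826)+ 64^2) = 158791440 / 2023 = 78493.05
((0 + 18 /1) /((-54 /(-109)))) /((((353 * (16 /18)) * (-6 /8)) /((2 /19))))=-109 /6707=-0.02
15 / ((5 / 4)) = 12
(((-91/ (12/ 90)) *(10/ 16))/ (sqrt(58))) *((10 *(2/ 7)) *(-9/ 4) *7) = 2520.47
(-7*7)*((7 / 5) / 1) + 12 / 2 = -313 / 5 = -62.60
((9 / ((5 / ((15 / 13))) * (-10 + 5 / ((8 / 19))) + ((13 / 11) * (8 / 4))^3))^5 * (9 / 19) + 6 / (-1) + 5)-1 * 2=-34376559031806559736163809163 / 11483100904010912777491245017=-2.99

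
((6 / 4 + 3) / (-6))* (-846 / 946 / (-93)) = -423 / 58652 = -0.01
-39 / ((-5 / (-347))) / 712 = -3.80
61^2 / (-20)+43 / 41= -151701 / 820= -185.00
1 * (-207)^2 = 42849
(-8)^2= 64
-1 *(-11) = 11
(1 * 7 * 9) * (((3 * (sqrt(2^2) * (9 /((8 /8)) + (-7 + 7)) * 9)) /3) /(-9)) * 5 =-5670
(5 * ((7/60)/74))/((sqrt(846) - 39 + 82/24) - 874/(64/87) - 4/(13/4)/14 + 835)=-8653647548/424388375114845 - 66777984 * sqrt(94)/424388375114845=-0.00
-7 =-7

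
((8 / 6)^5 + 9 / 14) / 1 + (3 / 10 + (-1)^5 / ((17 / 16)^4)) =3105763859 / 710346105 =4.37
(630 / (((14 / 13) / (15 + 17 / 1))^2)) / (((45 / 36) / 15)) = 46725120 / 7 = 6675017.14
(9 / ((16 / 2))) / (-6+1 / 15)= -135 / 712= -0.19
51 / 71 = 0.72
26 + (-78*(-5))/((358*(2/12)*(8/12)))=6409/179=35.80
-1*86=-86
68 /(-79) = -68 /79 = -0.86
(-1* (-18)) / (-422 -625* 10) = -3 / 1112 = -0.00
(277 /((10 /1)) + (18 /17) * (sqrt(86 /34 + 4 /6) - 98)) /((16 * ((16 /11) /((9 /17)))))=-1280169 /739840 + 297 * sqrt(8313) /628864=-1.69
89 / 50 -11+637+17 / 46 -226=231236 / 575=402.15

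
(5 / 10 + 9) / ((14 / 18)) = 171 / 14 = 12.21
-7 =-7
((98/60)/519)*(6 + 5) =539/15570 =0.03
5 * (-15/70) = -15/14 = -1.07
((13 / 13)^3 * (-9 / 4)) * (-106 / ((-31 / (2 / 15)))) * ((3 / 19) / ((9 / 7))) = -371 / 2945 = -0.13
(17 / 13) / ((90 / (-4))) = -34 / 585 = -0.06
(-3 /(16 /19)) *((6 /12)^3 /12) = -19 /512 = -0.04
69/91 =0.76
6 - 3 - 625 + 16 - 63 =-669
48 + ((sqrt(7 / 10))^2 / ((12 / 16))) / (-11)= 7906 / 165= 47.92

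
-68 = -68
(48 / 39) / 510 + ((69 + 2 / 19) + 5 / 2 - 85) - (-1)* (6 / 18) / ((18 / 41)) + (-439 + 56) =-395.63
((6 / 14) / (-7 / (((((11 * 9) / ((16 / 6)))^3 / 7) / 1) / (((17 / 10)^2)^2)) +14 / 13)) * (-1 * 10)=-3192890146875 / 796357263401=-4.01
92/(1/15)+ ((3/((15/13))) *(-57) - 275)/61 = 418784/305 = 1373.06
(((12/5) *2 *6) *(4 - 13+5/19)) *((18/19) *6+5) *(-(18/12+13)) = 70361424/1805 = 38981.40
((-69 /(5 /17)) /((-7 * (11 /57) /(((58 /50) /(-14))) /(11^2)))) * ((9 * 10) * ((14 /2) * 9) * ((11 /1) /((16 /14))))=-19003835169 /200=-95019175.84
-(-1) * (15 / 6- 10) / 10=-0.75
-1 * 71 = -71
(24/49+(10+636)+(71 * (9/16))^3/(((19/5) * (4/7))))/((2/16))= 457334093773/1906688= 239857.85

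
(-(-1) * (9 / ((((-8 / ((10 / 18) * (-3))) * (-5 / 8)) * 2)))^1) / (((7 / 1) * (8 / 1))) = -3 / 112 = -0.03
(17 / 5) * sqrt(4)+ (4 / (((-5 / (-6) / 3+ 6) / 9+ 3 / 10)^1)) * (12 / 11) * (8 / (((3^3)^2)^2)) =82612538 / 12148785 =6.80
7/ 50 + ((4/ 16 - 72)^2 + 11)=2063681/ 400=5159.20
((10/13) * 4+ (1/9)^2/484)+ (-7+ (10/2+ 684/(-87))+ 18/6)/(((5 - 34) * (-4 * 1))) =646739153/214308666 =3.02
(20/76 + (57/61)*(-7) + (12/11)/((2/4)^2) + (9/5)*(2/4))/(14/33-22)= 387897/8252080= 0.05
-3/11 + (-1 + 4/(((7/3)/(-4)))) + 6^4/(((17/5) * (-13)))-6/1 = -43.45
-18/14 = -9/7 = -1.29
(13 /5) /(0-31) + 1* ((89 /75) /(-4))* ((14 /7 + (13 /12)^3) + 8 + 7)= -88457747 /16070400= -5.50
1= 1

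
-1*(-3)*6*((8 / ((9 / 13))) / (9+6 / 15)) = 1040 / 47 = 22.13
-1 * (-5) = 5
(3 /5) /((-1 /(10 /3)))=-2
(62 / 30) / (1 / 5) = 31 / 3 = 10.33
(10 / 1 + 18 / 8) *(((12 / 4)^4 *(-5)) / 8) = -19845 / 32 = -620.16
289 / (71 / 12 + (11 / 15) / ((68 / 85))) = 1734 / 41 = 42.29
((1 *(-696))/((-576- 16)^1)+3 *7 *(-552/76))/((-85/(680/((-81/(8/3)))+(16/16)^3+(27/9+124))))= 910212256/4840155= 188.05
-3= -3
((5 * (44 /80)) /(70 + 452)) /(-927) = -11 /1935576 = -0.00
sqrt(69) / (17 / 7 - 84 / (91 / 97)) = -91*sqrt(69) / 7927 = -0.10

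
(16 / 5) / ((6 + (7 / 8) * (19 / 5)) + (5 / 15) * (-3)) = 0.38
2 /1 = 2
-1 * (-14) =14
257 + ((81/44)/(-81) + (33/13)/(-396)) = 220481/858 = 256.97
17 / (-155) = -17 / 155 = -0.11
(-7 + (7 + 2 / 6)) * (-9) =-3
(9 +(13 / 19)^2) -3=6.47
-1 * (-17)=17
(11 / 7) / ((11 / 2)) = 2 / 7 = 0.29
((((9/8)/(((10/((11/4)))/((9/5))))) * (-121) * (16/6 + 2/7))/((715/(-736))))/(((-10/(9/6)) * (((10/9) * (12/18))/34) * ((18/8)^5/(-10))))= 375460096/1535625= 244.50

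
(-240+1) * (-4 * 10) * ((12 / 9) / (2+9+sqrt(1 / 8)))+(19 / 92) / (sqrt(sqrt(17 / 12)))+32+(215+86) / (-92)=-76480 * sqrt(2) / 2901+19 * 17^(3 / 4) * sqrt(2) * 3^(1 / 4) / 1564+317258383 / 266892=1151.62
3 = 3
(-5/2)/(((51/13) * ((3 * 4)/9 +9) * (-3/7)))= 455/3162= 0.14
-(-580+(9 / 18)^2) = 2319 / 4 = 579.75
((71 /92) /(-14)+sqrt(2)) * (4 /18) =-71 /5796+2 * sqrt(2) /9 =0.30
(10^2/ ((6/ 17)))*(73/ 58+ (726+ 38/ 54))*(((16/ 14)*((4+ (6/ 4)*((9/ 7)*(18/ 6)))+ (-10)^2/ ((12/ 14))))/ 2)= 5146309342150/ 345303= 14903749.29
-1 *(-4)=4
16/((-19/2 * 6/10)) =-160/57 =-2.81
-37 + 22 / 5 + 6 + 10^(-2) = -2659 / 100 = -26.59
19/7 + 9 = 82/7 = 11.71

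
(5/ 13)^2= 25/ 169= 0.15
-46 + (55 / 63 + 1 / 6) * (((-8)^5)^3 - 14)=-2304576371822311 / 63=-36580577330512.87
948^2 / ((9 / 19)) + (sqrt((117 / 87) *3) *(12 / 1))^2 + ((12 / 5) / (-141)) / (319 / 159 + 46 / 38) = 62845399329742 / 33114085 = 1897844.96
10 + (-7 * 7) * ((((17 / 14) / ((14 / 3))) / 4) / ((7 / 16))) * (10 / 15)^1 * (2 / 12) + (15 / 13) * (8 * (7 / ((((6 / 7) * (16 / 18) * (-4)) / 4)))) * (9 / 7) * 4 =-116561 / 273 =-426.96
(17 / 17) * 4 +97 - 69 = 32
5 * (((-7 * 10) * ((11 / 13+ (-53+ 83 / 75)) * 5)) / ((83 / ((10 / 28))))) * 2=2488550 / 3237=768.78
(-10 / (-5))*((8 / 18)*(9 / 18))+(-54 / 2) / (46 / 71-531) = 167873 / 338895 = 0.50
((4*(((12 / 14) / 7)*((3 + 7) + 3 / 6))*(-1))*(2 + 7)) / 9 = -36 / 7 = -5.14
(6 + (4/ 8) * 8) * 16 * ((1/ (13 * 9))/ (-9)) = -160/ 1053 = -0.15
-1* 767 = -767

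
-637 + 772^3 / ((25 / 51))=23465066123 / 25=938602644.92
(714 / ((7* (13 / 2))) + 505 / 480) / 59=20897 / 73632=0.28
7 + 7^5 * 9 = 151270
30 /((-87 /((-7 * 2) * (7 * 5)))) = 4900 /29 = 168.97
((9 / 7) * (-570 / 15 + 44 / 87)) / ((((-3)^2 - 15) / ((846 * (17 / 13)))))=3351006 / 377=8888.61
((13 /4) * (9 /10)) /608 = 117 /24320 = 0.00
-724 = -724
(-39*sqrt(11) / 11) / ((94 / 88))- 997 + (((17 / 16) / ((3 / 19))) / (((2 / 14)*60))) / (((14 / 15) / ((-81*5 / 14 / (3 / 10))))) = -1089.12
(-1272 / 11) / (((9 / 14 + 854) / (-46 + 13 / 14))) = 802632 / 131615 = 6.10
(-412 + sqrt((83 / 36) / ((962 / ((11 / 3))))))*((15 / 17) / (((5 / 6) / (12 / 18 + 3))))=-27192 / 17 + 11*sqrt(2634918) / 49062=-1599.17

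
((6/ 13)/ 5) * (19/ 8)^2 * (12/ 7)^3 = 58482/ 22295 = 2.62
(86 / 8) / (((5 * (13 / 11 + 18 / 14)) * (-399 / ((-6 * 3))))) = 0.04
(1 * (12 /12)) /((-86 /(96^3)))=-10287.63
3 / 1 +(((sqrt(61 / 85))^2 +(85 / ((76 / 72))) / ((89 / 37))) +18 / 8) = 22678439 / 574940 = 39.44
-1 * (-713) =713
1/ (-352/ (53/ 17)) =-53/ 5984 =-0.01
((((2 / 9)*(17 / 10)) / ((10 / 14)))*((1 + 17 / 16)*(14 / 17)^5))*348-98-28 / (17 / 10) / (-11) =1086142778 / 22968275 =47.29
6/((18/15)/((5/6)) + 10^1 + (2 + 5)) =150/461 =0.33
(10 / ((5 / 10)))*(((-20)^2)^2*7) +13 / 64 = 1433600013 / 64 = 22400000.20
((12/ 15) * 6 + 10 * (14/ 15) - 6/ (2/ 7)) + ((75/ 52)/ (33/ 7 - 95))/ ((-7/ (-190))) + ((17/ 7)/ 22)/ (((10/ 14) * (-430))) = -4255721923/ 582925200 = -7.30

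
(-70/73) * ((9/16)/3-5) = 2695/584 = 4.61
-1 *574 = -574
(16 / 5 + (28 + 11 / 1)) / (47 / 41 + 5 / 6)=51906 / 2435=21.32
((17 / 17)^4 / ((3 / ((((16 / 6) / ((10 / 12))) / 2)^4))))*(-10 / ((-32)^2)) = -8 / 375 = -0.02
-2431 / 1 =-2431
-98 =-98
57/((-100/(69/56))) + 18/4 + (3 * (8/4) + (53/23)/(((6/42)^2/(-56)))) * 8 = -6508682059/128800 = -50533.25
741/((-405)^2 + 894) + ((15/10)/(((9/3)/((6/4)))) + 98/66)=2.24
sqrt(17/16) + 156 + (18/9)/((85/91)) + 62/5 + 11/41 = sqrt(17)/4 + 595271/3485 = 171.84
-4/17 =-0.24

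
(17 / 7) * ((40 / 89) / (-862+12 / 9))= -0.00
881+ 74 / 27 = 23861 / 27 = 883.74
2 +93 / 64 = 221 / 64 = 3.45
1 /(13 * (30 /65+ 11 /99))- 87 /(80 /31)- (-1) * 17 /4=-157199 /5360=-29.33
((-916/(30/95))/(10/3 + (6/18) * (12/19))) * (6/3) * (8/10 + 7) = -6448182/505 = -12768.68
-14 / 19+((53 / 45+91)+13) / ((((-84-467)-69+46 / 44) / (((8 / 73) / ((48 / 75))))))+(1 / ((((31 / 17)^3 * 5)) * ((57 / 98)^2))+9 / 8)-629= -2418991715781847589 / 3848567267012760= -628.54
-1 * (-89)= 89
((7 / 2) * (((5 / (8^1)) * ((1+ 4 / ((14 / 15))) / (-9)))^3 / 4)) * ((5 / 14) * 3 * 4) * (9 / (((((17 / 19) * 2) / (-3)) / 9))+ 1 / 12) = 17886840625 / 710664192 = 25.17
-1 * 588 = -588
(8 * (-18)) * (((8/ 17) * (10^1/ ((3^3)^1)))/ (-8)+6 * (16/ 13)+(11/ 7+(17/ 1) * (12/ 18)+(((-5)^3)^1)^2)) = -10455794912/ 4641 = -2252918.53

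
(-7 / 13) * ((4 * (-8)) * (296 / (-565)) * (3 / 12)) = -16576 / 7345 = -2.26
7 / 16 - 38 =-601 / 16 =-37.56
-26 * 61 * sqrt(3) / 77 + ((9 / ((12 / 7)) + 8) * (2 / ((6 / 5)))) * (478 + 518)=21995 -1586 * sqrt(3) / 77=21959.32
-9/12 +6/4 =3/4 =0.75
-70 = -70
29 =29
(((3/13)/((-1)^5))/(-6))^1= 1/26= 0.04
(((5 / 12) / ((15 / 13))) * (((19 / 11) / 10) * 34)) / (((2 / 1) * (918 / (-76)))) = -4693 / 53460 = -0.09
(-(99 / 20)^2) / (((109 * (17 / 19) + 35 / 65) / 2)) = -73359 / 146800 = -0.50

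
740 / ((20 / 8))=296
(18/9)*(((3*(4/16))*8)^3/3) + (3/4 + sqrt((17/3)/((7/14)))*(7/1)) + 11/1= 7*sqrt(102)/3 + 623/4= 179.32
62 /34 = 31 /17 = 1.82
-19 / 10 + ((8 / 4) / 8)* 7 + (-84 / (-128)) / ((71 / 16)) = -0.00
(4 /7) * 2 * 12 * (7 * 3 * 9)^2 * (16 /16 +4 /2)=1469664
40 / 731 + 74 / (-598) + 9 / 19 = 1680468 / 4152811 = 0.40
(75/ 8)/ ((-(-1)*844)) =75/ 6752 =0.01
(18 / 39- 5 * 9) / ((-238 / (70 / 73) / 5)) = 14475 / 16133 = 0.90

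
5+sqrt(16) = 9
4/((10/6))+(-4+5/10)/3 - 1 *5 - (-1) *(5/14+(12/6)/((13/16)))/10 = -19027/5460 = -3.48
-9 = -9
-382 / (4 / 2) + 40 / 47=-8937 / 47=-190.15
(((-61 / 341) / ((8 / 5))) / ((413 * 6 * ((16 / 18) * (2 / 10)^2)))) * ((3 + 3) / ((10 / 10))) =-68625 / 9013312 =-0.01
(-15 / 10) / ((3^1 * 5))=-1 / 10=-0.10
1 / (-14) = -1 / 14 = -0.07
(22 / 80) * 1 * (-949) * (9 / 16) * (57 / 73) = -114.62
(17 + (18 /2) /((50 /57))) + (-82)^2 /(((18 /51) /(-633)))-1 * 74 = -602977037 /50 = -12059540.74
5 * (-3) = -15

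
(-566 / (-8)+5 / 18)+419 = 17641 / 36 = 490.03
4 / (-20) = -1 / 5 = -0.20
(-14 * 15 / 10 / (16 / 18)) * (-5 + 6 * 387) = -437913 / 8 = -54739.12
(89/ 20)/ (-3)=-89/ 60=-1.48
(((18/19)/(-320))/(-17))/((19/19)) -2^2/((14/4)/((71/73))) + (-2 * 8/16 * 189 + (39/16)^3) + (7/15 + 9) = -1685030316523/10140856320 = -166.16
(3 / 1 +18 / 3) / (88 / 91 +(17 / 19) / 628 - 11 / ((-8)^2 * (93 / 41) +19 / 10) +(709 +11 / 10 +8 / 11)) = 32409322005060 / 2562932556497689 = 0.01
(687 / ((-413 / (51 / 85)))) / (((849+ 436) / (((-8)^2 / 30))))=-21984 / 13267625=-0.00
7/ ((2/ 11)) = 77/ 2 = 38.50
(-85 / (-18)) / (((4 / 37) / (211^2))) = 140018545 / 72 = 1944702.01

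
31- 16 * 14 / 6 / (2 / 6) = -81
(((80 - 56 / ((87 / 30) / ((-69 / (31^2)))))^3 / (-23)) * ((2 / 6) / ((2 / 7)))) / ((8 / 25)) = -127625991081164800000 / 1493527582037721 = -85452.72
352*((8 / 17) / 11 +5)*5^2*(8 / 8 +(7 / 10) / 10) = 807208 / 17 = 47482.82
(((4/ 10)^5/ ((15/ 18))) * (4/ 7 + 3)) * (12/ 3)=768/ 4375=0.18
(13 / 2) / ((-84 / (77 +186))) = -3419 / 168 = -20.35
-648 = -648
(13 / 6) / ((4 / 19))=247 / 24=10.29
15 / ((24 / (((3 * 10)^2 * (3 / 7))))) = 3375 / 14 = 241.07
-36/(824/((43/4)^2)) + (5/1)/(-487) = -8120647/1605152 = -5.06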